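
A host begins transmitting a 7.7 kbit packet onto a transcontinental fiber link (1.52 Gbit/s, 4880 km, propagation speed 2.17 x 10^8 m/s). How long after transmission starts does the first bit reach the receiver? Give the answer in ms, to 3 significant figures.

First bit experiences only propagation delay: d/s = 4880000/217000000 = 22.5 ms.

22.5 ms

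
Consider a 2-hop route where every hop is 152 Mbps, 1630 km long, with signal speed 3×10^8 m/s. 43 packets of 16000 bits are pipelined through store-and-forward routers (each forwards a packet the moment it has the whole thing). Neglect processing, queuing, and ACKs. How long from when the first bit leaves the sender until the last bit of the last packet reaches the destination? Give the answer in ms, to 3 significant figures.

Per-hop transmission t_tx = L/R = 16000/152000000 = 0.105263 ms.
Per-hop propagation t_prop = 1630000/300000000 = 5.43333 ms.
Pipeline fill: first packet needs 2·t_tx to clear all hops; remaining 42 packets each add one t_tx.
Total = (2+43-1)·t_tx + 2·t_prop = 44·0.105263 + 2·5.43333 = 15.5 ms.

15.5 ms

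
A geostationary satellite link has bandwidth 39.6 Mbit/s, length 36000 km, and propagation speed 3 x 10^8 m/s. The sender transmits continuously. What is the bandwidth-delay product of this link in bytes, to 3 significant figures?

Propagation delay = 36000000 / 300000000 = 0.12 s.
BDP = R × t_prop = 39600000 × 0.12 = 4752000 bits.
In bytes: 4752000/8 = 594000 bytes.

594000 bytes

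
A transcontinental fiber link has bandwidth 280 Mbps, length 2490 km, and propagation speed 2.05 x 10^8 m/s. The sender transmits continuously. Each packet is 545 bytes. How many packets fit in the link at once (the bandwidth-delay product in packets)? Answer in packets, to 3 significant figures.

Propagation delay = 2490000 / 2.05e+08 = 0.0121463 s.
BDP = R × t_prop = 280000000 × 0.0121463 = 3400980 bits.
In packets of 4360 bits: 780 packets.

780 packets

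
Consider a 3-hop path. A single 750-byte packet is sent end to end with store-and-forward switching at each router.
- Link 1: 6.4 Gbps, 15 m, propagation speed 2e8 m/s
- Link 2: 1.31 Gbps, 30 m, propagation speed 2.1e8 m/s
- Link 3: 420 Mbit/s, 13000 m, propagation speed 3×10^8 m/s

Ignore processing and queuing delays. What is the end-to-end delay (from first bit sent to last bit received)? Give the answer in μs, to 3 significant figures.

63.4 μs

L = 750 × 8 = 6000 bits.
Transmission delays (L/R per hop): 0.9375, 4.58015, 14.2857 μs; sum = 19.8034 μs.
Propagation delays (d/s per hop): 0.075, 0.142857, 43.3333 μs; sum = 43.5512 μs.
End-to-end = 63.4 μs.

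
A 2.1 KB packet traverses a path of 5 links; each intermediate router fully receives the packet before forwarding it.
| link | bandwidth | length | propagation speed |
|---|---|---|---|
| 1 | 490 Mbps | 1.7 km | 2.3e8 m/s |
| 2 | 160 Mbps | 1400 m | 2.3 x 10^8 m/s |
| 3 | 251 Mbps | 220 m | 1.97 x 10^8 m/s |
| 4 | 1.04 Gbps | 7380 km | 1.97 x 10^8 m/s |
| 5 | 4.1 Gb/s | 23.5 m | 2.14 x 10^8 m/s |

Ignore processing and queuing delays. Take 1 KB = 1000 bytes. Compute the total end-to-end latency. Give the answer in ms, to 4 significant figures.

L = 16800 bits.
Transmission delays (L/R per hop): 0.0342857, 0.105, 0.0669323, 0.0161538, 0.00409756 ms; sum = 0.226469 ms.
Propagation delays (d/s per hop): 0.0073913, 0.00608696, 0.00111675, 37.4619, 0.000109813 ms; sum = 37.4766 ms.
End-to-end = 37.70 ms.

37.70 ms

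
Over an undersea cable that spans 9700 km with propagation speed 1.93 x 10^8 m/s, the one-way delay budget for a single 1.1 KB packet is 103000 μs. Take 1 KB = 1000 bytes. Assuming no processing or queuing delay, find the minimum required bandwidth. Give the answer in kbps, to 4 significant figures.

L = 8800 bits.
Propagation delay = 9700000 / 193000000 = 50259.1 μs.
Transmission budget = 103000 − 50259.1 = 52740.9 μs.
R ≥ L / t_tx = 8800 bits / 0.0527409 s = 166.9 kbps.

166.9 kbps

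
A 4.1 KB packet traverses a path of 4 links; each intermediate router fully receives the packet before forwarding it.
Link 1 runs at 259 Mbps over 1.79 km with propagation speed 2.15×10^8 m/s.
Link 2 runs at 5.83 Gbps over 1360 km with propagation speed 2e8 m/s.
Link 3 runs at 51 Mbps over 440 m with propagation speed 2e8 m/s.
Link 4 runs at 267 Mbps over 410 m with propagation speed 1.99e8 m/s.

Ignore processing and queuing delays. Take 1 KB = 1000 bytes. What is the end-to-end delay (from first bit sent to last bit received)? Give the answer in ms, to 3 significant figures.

7.71 ms

L = 32800 bits.
Transmission delays (L/R per hop): 0.126641, 0.00562607, 0.643137, 0.122846 ms; sum = 0.898251 ms.
Propagation delays (d/s per hop): 0.00832558, 6.8, 0.0022, 0.0020603 ms; sum = 6.81259 ms.
End-to-end = 7.71 ms.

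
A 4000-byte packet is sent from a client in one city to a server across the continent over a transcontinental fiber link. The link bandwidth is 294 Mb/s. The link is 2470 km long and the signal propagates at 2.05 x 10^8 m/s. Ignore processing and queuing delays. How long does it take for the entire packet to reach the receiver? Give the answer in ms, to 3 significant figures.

L = 4000 × 8 = 32000 bits.
Transmission delay = L/R = 32000 / 294000000 = 0.108844 ms.
Propagation delay = d/s = 2470000 m / 2.05e+08 m/s = 12.0488 ms.
Total = 12.2 ms.

12.2 ms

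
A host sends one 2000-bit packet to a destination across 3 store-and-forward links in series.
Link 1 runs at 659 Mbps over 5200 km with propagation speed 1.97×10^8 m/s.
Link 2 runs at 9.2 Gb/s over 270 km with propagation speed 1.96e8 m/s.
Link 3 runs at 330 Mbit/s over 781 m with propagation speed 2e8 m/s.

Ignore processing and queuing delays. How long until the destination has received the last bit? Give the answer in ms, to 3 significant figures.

Transmission delays (L/R per hop): 0.0030349, 0.000217391, 0.00606061 ms; sum = 0.0093129 ms.
Propagation delays (d/s per hop): 26.3959, 1.37755, 0.003905 ms; sum = 27.7774 ms.
End-to-end = 27.8 ms.

27.8 ms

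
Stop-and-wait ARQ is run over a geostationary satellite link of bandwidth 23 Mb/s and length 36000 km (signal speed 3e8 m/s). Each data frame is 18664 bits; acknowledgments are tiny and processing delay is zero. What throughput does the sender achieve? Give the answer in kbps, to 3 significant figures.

t_tx = L/R = 18664/23000000 = 0.000811478 s.
t_prop = 36000000/300000000 = 0.12 s; RTT = 0.24 s.
Cycle = t_tx + RTT = 0.240811 s.
Throughput = L / cycle = 18664 / 0.240811 = 77.5 kbps.

77.5 kbps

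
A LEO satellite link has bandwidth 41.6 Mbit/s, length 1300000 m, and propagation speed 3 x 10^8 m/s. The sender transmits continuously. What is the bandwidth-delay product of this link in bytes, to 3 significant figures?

22500 bytes

Propagation delay = 1300000 / 300000000 = 0.00433333 s.
BDP = R × t_prop = 41600000 × 0.00433333 = 180267 bits.
In bytes: 180267/8 = 22500 bytes.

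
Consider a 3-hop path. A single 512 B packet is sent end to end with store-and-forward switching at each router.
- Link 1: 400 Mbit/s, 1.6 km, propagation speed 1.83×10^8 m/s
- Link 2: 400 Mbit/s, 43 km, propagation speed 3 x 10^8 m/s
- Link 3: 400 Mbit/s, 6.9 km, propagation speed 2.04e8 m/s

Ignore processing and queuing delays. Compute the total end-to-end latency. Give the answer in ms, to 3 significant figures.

0.217 ms

L = 512 × 8 = 4096 bits.
Transmission delay per hop = L/R = 4096/400000000 = 0.01024 ms; 3 hops → 0.03072 ms.
Propagation delays (d/s per hop): 0.00874317, 0.143333, 0.0338235 ms; sum = 0.1859 ms.
End-to-end = 0.217 ms.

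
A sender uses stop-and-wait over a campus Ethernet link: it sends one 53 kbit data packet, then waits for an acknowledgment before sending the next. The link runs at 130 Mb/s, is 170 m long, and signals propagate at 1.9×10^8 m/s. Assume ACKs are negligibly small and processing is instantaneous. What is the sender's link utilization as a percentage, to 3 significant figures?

99.6 %

t_tx = L/R = 53000/130000000 = 0.000407692 s.
t_prop = 170/190000000 = 8.94737e-07 s; RTT = 1.78947e-06 s.
Cycle = t_tx + RTT = 0.000409482 s.
Utilization = t_tx / cycle = 0.000407692/0.000409482 = 99.6 %.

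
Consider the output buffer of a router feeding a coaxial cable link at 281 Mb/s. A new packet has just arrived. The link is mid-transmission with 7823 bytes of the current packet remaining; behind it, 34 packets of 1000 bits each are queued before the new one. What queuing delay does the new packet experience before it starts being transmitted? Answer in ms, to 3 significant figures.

Each queued packet: L/R = 1000/281000000 = 0.00355872 ms.
34 queued → 0.120996 ms.
Plus remaining 62584 bits of current packet: 0.222719 ms.
Queuing delay = 0.344 ms.

0.344 ms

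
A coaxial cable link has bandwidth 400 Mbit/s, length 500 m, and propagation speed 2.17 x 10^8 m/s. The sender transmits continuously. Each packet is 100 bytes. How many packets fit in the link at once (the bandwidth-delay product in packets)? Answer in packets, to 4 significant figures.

Propagation delay = 500 / 217000000 = 2.30415e-06 s.
BDP = R × t_prop = 400000000 × 2.30415e-06 = 921.659 bits.
In packets of 800 bits: 1.152 packets.

1.152 packets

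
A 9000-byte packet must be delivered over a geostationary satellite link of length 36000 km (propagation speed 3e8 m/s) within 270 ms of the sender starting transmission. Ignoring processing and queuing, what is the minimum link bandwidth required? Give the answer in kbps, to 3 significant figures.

L = 72000 bits.
Propagation delay = 36000000 / 300000000 = 120 ms.
Transmission budget = 270 − 120 = 150 ms.
R ≥ L / t_tx = 72000 bits / 0.15 s = 480 kbps.

480 kbps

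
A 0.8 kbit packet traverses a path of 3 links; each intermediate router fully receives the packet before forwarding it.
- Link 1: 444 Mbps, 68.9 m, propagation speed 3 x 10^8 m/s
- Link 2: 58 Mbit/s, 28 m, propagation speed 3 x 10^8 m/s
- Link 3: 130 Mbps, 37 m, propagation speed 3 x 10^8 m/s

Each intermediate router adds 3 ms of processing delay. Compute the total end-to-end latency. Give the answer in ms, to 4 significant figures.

L = 800 bits.
Transmission delays (L/R per hop): 0.0018018, 0.0137931, 0.00615385 ms; sum = 0.0217488 ms.
Propagation delays (d/s per hop): 0.000229667, 9.33333e-05, 0.000123333 ms; sum = 0.000446333 ms.
Processing at 2 router(s): 2 × 3 ms = 6 ms.
End-to-end = 6.022 ms.

6.022 ms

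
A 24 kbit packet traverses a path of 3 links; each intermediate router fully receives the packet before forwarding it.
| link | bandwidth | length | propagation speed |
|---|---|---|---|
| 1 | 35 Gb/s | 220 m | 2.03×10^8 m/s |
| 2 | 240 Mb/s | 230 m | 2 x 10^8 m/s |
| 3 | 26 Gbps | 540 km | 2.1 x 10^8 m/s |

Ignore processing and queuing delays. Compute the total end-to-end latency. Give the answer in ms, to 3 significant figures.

2.68 ms

L = 24000 bits.
Transmission delays (L/R per hop): 0.000685714, 0.1, 0.000923077 ms; sum = 0.101609 ms.
Propagation delays (d/s per hop): 0.00108374, 0.00115, 2.57143 ms; sum = 2.57366 ms.
End-to-end = 2.68 ms.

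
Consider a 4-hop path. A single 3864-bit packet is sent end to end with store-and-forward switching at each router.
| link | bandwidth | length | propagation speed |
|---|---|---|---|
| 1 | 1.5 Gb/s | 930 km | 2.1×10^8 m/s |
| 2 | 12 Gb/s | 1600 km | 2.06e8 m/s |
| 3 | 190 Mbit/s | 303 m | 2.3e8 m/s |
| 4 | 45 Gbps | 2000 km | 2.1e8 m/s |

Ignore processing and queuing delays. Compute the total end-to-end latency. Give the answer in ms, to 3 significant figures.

21.7 ms

Transmission delays (L/R per hop): 0.002576, 0.000322, 0.0203368, 8.58667e-05 ms; sum = 0.0233207 ms.
Propagation delays (d/s per hop): 4.42857, 7.76699, 0.00131739, 9.52381 ms; sum = 21.7207 ms.
End-to-end = 21.7 ms.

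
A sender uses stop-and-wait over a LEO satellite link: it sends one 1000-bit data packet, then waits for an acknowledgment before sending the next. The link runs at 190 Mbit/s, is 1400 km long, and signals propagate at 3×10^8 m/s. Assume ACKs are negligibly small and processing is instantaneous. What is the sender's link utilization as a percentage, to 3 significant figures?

0.0564 %

t_tx = L/R = 1000/190000000 = 5.26316e-06 s.
t_prop = 1400000/300000000 = 0.00466667 s; RTT = 0.00933333 s.
Cycle = t_tx + RTT = 0.0093386 s.
Utilization = t_tx / cycle = 5.26316e-06/0.0093386 = 0.0564 %.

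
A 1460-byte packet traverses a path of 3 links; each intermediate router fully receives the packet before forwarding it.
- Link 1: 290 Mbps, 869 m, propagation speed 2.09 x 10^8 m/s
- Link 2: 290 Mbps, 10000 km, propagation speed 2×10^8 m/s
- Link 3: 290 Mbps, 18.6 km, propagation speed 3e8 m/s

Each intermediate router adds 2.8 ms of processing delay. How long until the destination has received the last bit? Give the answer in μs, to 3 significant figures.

L = 1460 × 8 = 11680 bits.
Transmission delay per hop = L/R = 11680/290000000 = 40.2759 μs; 3 hops → 120.828 μs.
Propagation delays (d/s per hop): 4.15789, 50000, 62 μs; sum = 50066.2 μs.
Processing at 2 router(s): 2 × 2.8 ms = 5600 μs.
End-to-end = 55800 μs.

55800 μs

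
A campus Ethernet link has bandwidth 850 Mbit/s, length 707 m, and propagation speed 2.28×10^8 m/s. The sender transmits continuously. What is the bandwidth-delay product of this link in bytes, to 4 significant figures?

Propagation delay = 707 / 2.28e+08 = 3.10088e-06 s.
BDP = R × t_prop = 850000000 × 3.10088e-06 = 2635.75 bits.
In bytes: 2635.75/8 = 329.5 bytes.

329.5 bytes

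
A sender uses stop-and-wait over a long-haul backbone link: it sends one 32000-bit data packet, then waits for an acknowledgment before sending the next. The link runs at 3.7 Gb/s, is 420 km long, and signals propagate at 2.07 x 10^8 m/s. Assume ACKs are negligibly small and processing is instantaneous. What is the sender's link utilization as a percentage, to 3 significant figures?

t_tx = L/R = 32000/3700000000 = 8.64865e-06 s.
t_prop = 420000/2.07e+08 = 0.00202899 s; RTT = 0.00405797 s.
Cycle = t_tx + RTT = 0.00406662 s.
Utilization = t_tx / cycle = 8.64865e-06/0.00406662 = 0.213 %.

0.213 %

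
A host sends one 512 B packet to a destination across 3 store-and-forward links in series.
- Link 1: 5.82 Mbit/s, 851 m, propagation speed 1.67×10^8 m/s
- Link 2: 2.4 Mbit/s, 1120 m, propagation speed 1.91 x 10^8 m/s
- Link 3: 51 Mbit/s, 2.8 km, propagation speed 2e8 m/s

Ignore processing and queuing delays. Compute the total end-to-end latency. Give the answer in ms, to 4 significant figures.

2.516 ms

L = 512 × 8 = 4096 bits.
Transmission delays (L/R per hop): 0.70378, 1.70667, 0.0803137 ms; sum = 2.49076 ms.
Propagation delays (d/s per hop): 0.00509581, 0.00586387, 0.014 ms; sum = 0.0249597 ms.
End-to-end = 2.516 ms.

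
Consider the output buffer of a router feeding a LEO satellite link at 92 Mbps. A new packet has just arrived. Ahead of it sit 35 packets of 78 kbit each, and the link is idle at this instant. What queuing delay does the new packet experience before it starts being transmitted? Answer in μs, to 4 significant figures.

Each queued packet: L/R = 78000/92000000 = 847.826 μs.
35 queued → 29673.9 μs.
Queuing delay = 29670 μs.

29670 μs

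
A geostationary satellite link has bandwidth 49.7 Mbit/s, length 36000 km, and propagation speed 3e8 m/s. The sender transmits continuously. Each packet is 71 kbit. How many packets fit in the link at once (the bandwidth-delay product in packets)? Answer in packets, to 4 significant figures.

Propagation delay = 36000000 / 300000000 = 0.12 s.
BDP = R × t_prop = 49700000 × 0.12 = 5964000 bits.
In packets of 71000 bits: 84.00 packets.

84.00 packets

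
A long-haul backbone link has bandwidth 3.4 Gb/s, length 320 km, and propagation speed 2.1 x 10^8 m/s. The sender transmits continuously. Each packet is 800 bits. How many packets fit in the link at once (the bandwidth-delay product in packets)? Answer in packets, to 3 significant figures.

6480 packets

Propagation delay = 320000 / 210000000 = 0.00152381 s.
BDP = R × t_prop = 3400000000 × 0.00152381 = 5180950 bits.
In packets of 800 bits: 6480 packets.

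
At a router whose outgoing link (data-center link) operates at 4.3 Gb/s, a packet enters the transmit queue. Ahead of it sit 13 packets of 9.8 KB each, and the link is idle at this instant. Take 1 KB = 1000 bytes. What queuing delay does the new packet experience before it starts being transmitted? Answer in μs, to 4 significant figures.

237.0 μs

Each queued packet: L/R = 78400/4300000000 = 18.2326 μs.
13 queued → 237.023 μs.
Queuing delay = 237.0 μs.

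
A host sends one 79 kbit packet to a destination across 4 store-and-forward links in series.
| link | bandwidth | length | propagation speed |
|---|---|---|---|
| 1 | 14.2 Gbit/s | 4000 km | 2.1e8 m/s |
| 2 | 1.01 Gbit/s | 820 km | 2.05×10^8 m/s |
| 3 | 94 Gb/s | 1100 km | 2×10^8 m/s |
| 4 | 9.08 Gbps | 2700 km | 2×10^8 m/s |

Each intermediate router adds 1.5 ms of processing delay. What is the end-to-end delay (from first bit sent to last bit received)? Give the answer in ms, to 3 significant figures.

L = 79000 bits.
Transmission delays (L/R per hop): 0.00556338, 0.0782178, 0.000840426, 0.00870044 ms; sum = 0.0933221 ms.
Propagation delays (d/s per hop): 19.0476, 4, 5.5, 13.5 ms; sum = 42.0476 ms.
Processing at 3 router(s): 3 × 1.5 ms = 4.5 ms.
End-to-end = 46.6 ms.

46.6 ms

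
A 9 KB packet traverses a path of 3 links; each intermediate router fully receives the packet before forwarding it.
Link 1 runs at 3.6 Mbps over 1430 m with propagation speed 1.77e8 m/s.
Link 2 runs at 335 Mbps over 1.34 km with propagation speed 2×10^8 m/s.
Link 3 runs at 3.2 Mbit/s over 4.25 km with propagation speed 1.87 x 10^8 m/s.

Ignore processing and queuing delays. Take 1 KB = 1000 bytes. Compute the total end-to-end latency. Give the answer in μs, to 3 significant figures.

42800 μs

L = 72000 bits.
Transmission delays (L/R per hop): 20000, 214.925, 22500 μs; sum = 42714.9 μs.
Propagation delays (d/s per hop): 8.0791, 6.7, 22.7273 μs; sum = 37.5064 μs.
End-to-end = 42800 μs.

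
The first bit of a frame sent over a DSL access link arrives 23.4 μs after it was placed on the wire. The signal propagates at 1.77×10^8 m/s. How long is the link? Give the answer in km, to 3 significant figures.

4.14 km

d = s × t_prop = 177000000 × 2.34e-05 = 4.14 km.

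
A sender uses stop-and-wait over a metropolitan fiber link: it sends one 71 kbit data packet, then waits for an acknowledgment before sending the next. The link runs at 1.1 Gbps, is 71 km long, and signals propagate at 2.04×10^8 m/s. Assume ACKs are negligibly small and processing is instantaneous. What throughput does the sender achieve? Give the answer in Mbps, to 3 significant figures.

t_tx = L/R = 71000/1100000000 = 6.45455e-05 s.
t_prop = 71000/204000000 = 0.000348039 s; RTT = 0.000696078 s.
Cycle = t_tx + RTT = 0.000760624 s.
Throughput = L / cycle = 71000 / 0.000760624 = 93.3 Mbps.

93.3 Mbps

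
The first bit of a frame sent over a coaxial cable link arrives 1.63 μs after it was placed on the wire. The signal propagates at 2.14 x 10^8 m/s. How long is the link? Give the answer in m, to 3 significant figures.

349 m

d = s × t_prop = 214000000 × 1.63e-06 = 349 m.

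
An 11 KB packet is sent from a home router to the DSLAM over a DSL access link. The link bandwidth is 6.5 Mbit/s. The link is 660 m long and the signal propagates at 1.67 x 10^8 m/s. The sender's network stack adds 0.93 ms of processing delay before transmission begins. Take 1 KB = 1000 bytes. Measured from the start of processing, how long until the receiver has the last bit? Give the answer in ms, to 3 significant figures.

14.5 ms

L = 88000 bits.
Transmission delay = L/R = 88000 / 6500000 = 13.5385 ms.
Propagation delay = d/s = 660 m / 167000000 m/s = 0.0039521 ms.
Plus processing delay 0.93 ms = 0.93 ms.
Total = 14.5 ms.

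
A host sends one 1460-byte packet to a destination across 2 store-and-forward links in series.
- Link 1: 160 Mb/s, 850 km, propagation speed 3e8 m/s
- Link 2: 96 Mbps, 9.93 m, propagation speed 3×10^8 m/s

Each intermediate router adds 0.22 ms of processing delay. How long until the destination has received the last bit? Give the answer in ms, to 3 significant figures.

3.25 ms

L = 1460 × 8 = 11680 bits.
Transmission delays (L/R per hop): 0.073, 0.121667 ms; sum = 0.194667 ms.
Propagation delays (d/s per hop): 2.83333, 3.31e-05 ms; sum = 2.83337 ms.
Processing at 1 router(s): 1 × 0.22 ms = 0.22 ms.
End-to-end = 3.25 ms.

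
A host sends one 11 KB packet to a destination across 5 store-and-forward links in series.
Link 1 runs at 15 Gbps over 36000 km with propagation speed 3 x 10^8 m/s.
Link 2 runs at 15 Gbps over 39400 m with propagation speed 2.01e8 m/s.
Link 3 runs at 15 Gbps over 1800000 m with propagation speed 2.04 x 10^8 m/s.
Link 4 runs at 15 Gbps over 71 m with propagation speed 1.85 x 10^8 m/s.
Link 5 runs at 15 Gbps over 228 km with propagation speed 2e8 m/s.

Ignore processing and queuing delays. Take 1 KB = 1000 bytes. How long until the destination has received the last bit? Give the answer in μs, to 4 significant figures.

L = 88000 bits.
Transmission delay per hop = L/R = 88000/15000000000 = 5.86667 μs; 5 hops → 29.3333 μs.
Propagation delays (d/s per hop): 120000, 196.02, 8823.53, 0.383784, 1140 μs; sum = 130160 μs.
End-to-end = 130200 μs.

130200 μs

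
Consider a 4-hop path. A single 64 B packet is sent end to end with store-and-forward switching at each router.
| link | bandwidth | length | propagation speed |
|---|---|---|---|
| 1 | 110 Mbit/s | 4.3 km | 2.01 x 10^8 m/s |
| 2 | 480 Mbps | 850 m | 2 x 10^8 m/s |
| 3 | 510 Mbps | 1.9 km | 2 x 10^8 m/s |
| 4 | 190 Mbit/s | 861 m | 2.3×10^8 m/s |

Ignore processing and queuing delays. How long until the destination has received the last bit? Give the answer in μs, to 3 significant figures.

L = 64 × 8 = 512 bits.
Transmission delays (L/R per hop): 4.65455, 1.06667, 1.00392, 2.69474 μs; sum = 9.41987 μs.
Propagation delays (d/s per hop): 21.393, 4.25, 9.5, 3.74348 μs; sum = 38.8865 μs.
End-to-end = 48.3 μs.

48.3 μs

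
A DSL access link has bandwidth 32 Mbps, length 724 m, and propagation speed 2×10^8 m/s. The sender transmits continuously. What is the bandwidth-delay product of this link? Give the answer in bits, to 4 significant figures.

115.8 bits

Propagation delay = 724 / 200000000 = 3.62e-06 s.
BDP = R × t_prop = 32000000 × 3.62e-06 = 115.84 bits.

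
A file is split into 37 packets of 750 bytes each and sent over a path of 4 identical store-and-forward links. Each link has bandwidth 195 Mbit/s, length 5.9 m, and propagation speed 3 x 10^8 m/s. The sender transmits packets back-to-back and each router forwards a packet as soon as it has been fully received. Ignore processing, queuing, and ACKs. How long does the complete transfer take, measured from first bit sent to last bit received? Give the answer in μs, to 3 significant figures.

1230 μs

Per-hop transmission t_tx = L/R = 6000/195000000 = 30.7692 μs.
Per-hop propagation t_prop = 5.9/300000000 = 0.0196667 μs.
Pipeline fill: first packet needs 4·t_tx to clear all hops; remaining 36 packets each add one t_tx.
Total = (4+37-1)·t_tx + 4·t_prop = 40·30.7692 + 4·0.0196667 = 1230 μs.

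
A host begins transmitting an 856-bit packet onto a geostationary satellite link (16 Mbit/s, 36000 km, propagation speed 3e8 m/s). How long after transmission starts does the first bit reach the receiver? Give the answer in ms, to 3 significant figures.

First bit experiences only propagation delay: d/s = 36000000/300000000 = 120 ms.

120 ms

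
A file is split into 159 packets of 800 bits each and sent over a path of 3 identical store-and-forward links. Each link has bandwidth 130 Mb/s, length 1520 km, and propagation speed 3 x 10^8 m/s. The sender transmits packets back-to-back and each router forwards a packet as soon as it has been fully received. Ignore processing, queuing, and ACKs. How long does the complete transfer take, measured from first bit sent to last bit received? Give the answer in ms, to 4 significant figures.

Per-hop transmission t_tx = L/R = 800/130000000 = 0.00615385 ms.
Per-hop propagation t_prop = 1520000/300000000 = 5.06667 ms.
Pipeline fill: first packet needs 3·t_tx to clear all hops; remaining 158 packets each add one t_tx.
Total = (3+159-1)·t_tx + 3·t_prop = 161·0.00615385 + 3·5.06667 = 16.19 ms.

16.19 ms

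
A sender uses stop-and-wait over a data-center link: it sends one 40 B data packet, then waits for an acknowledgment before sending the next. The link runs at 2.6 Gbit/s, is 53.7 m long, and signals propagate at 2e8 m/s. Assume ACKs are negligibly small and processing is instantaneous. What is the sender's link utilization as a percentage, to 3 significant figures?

18.6 %

t_tx = L/R = 320/2600000000 = 1.23077e-07 s.
t_prop = 53.7/200000000 = 2.685e-07 s; RTT = 5.37e-07 s.
Cycle = t_tx + RTT = 6.60077e-07 s.
Utilization = t_tx / cycle = 1.23077e-07/6.60077e-07 = 18.6 %.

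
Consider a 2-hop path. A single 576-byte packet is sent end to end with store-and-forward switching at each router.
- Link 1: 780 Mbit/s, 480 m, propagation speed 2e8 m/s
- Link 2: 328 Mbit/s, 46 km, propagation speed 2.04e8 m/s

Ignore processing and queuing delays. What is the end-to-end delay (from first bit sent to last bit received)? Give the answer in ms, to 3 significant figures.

L = 576 × 8 = 4608 bits.
Transmission delays (L/R per hop): 0.00590769, 0.0140488 ms; sum = 0.0199565 ms.
Propagation delays (d/s per hop): 0.0024, 0.22549 ms; sum = 0.22789 ms.
End-to-end = 0.248 ms.

0.248 ms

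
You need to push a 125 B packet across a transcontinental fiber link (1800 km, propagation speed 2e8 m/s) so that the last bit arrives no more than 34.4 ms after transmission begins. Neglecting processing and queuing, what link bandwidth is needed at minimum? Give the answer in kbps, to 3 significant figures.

L = 1000 bits.
Propagation delay = 1800000 / 200000000 = 9 ms.
Transmission budget = 34.4 − 9 = 25.4 ms.
R ≥ L / t_tx = 1000 bits / 0.0254 s = 39.4 kbps.

39.4 kbps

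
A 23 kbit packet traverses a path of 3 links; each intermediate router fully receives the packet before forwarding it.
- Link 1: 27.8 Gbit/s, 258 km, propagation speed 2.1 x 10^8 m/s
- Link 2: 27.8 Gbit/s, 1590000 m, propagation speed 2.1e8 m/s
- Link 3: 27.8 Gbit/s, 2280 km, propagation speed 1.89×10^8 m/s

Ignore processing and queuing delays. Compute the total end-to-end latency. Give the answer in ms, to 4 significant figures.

L = 23000 bits.
Transmission delay per hop = L/R = 23000/27800000000 = 0.000827338 ms; 3 hops → 0.00248201 ms.
Propagation delays (d/s per hop): 1.22857, 7.57143, 12.0635 ms; sum = 20.8635 ms.
End-to-end = 20.87 ms.

20.87 ms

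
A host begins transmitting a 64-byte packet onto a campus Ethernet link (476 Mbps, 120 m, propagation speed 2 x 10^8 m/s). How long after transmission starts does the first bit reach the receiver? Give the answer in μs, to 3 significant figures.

First bit experiences only propagation delay: d/s = 120/200000000 = 0.600 μs.

0.600 μs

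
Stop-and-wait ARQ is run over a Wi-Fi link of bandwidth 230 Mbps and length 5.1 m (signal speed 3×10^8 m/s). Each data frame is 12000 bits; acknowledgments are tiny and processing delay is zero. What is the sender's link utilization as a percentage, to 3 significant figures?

t_tx = L/R = 12000/230000000 = 5.21739e-05 s.
t_prop = 5.1/300000000 = 1.7e-08 s; RTT = 3.4e-08 s.
Cycle = t_tx + RTT = 5.22079e-05 s.
Utilization = t_tx / cycle = 5.21739e-05/5.22079e-05 = 99.9 %.

99.9 %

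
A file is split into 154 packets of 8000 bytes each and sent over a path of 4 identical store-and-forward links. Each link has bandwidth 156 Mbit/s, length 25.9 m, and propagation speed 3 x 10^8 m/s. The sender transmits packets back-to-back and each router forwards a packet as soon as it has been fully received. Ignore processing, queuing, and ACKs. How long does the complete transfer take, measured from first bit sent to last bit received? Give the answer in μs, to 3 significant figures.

Per-hop transmission t_tx = L/R = 64000/156000000 = 410.256 μs.
Per-hop propagation t_prop = 25.9/300000000 = 0.0863333 μs.
Pipeline fill: first packet needs 4·t_tx to clear all hops; remaining 153 packets each add one t_tx.
Total = (4+154-1)·t_tx + 4·t_prop = 157·410.256 + 4·0.0863333 = 64400 μs.

64400 μs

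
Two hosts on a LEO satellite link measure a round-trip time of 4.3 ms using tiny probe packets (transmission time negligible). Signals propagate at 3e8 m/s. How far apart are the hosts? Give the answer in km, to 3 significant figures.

One-way propagation = RTT/2 = 2.15 ms.
d = s × t = 300000000 × 0.00215 = 645 km.

645 km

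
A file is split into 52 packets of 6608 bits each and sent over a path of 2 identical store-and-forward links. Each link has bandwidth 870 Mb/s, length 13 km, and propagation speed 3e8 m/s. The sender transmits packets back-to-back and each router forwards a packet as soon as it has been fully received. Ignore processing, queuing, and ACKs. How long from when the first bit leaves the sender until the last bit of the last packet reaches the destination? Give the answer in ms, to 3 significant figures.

0.489 ms

Per-hop transmission t_tx = L/R = 6608/870000000 = 0.0075954 ms.
Per-hop propagation t_prop = 13000/300000000 = 0.0433333 ms.
Pipeline fill: first packet needs 2·t_tx to clear all hops; remaining 51 packets each add one t_tx.
Total = (2+52-1)·t_tx + 2·t_prop = 53·0.0075954 + 2·0.0433333 = 0.489 ms.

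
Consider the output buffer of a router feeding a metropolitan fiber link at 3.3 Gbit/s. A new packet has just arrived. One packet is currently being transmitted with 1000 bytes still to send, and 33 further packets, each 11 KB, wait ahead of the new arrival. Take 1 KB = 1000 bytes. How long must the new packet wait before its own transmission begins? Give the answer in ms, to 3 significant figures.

0.882 ms

Each queued packet: L/R = 88000/3300000000 = 0.0266667 ms.
33 queued → 0.88 ms.
Plus remaining 8000 bits of current packet: 0.00242424 ms.
Queuing delay = 0.882 ms.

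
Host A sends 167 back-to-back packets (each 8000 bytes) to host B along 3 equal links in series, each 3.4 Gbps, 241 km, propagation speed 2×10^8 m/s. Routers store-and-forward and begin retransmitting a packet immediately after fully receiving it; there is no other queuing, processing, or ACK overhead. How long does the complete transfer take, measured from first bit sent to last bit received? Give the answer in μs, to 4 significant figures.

6796 μs

Per-hop transmission t_tx = L/R = 64000/3400000000 = 18.8235 μs.
Per-hop propagation t_prop = 241000/200000000 = 1205 μs.
Pipeline fill: first packet needs 3·t_tx to clear all hops; remaining 166 packets each add one t_tx.
Total = (3+167-1)·t_tx + 3·t_prop = 169·18.8235 + 3·1205 = 6796 μs.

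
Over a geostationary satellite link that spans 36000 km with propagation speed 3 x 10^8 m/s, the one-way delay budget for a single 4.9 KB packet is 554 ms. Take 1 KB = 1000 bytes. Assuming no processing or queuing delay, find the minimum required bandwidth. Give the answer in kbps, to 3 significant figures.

L = 39200 bits.
Propagation delay = 36000000 / 300000000 = 120 ms.
Transmission budget = 554 − 120 = 434 ms.
R ≥ L / t_tx = 39200 bits / 0.434 s = 90.3 kbps.

90.3 kbps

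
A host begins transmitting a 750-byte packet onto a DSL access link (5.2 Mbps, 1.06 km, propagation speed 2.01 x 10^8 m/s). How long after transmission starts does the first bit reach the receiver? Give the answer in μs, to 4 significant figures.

First bit experiences only propagation delay: d/s = 1060/2.01e+08 = 5.274 μs.

5.274 μs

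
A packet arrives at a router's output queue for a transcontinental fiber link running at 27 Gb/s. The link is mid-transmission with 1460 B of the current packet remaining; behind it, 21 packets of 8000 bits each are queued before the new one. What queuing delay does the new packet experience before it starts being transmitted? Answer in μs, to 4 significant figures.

Each queued packet: L/R = 8000/27000000000 = 0.296296 μs.
21 queued → 6.22222 μs.
Plus remaining 11680 bits of current packet: 0.432593 μs.
Queuing delay = 6.655 μs.

6.655 μs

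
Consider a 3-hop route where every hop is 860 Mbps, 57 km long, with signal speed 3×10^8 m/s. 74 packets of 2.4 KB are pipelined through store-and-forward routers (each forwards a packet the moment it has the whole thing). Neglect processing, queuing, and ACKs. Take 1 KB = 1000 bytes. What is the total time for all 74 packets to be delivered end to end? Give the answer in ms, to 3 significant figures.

Per-hop transmission t_tx = L/R = 19200/860000000 = 0.0223256 ms.
Per-hop propagation t_prop = 57000/300000000 = 0.19 ms.
Pipeline fill: first packet needs 3·t_tx to clear all hops; remaining 73 packets each add one t_tx.
Total = (3+74-1)·t_tx + 3·t_prop = 76·0.0223256 + 3·0.19 = 2.27 ms.

2.27 ms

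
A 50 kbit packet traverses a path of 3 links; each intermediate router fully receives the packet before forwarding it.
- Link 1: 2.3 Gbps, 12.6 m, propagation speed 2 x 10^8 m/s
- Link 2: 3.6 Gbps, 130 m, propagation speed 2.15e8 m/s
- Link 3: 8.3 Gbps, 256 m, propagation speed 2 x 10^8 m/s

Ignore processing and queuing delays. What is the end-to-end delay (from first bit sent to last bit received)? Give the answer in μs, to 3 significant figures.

43.6 μs

L = 50000 bits.
Transmission delays (L/R per hop): 21.7391, 13.8889, 6.0241 μs; sum = 41.6521 μs.
Propagation delays (d/s per hop): 0.063, 0.604651, 1.28 μs; sum = 1.94765 μs.
End-to-end = 43.6 μs.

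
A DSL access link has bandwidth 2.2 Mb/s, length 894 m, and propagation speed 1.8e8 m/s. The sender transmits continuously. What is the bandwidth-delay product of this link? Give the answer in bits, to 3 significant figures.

Propagation delay = 894 / 180000000 = 4.96667e-06 s.
BDP = R × t_prop = 2200000 × 4.96667e-06 = 10.9267 bits.

10.9 bits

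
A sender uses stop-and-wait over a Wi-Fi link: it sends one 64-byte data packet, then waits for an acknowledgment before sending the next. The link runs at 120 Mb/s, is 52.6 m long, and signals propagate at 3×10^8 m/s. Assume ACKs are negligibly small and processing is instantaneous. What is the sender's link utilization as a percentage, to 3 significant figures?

t_tx = L/R = 512/120000000 = 4.26667e-06 s.
t_prop = 52.6/300000000 = 1.75333e-07 s; RTT = 3.50667e-07 s.
Cycle = t_tx + RTT = 4.61733e-06 s.
Utilization = t_tx / cycle = 4.26667e-06/4.61733e-06 = 92.4 %.

92.4 %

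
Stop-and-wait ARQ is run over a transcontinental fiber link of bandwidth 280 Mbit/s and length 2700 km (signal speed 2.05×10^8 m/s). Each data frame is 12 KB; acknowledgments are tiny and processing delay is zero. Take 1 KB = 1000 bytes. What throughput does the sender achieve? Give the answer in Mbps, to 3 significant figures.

t_tx = L/R = 96000/280000000 = 0.000342857 s.
t_prop = 2700000/2.05e+08 = 0.0131707 s; RTT = 0.0263415 s.
Cycle = t_tx + RTT = 0.0266843 s.
Throughput = L / cycle = 96000 / 0.0266843 = 3.60 Mbps.

3.60 Mbps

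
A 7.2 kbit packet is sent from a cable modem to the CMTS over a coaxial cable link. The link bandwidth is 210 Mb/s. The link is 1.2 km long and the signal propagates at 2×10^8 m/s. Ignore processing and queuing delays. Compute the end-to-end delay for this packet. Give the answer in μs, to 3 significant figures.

L = 7200 bits.
Transmission delay = L/R = 7200 / 210000000 = 34.2857 μs.
Propagation delay = d/s = 1200 m / 200000000 m/s = 6 μs.
Total = 40.3 μs.

40.3 μs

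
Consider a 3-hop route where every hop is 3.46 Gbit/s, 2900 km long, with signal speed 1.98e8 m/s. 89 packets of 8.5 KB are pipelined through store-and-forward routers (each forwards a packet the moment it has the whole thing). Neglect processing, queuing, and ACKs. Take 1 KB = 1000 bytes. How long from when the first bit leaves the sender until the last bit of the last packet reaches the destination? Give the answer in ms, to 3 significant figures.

Per-hop transmission t_tx = L/R = 68000/3460000000 = 0.0196532 ms.
Per-hop propagation t_prop = 2900000/198000000 = 14.6465 ms.
Pipeline fill: first packet needs 3·t_tx to clear all hops; remaining 88 packets each add one t_tx.
Total = (3+89-1)·t_tx + 3·t_prop = 91·0.0196532 + 3·14.6465 = 45.7 ms.

45.7 ms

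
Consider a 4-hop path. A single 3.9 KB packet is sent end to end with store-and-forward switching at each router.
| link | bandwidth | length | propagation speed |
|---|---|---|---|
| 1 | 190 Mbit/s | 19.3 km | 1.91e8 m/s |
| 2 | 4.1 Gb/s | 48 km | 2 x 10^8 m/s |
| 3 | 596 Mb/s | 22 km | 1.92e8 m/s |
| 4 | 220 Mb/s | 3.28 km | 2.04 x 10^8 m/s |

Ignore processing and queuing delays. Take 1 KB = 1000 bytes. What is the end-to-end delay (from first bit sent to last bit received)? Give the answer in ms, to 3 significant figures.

L = 31200 bits.
Transmission delays (L/R per hop): 0.164211, 0.00760976, 0.052349, 0.141818 ms; sum = 0.365987 ms.
Propagation delays (d/s per hop): 0.101047, 0.24, 0.114583, 0.0160784 ms; sum = 0.471709 ms.
End-to-end = 0.838 ms.

0.838 ms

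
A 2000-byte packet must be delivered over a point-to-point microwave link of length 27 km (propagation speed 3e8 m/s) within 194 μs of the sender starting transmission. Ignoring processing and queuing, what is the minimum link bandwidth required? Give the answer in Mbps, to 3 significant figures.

154 Mbps

L = 16000 bits.
Propagation delay = 27000 / 300000000 = 90 μs.
Transmission budget = 194 − 90 = 104 μs.
R ≥ L / t_tx = 16000 bits / 0.000104 s = 154 Mbps.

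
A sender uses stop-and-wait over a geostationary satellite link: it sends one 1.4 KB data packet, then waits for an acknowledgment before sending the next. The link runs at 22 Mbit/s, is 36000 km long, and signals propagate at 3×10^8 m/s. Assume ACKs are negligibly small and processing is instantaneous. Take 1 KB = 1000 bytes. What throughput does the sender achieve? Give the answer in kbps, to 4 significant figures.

46.57 kbps

t_tx = L/R = 11200/22000000 = 0.000509091 s.
t_prop = 36000000/300000000 = 0.12 s; RTT = 0.24 s.
Cycle = t_tx + RTT = 0.240509 s.
Throughput = L / cycle = 11200 / 0.240509 = 46.57 kbps.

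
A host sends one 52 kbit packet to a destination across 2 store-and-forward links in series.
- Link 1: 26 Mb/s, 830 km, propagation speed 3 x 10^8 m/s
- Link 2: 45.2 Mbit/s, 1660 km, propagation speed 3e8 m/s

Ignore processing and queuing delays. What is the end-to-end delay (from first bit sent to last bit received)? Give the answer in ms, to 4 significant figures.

L = 52000 bits.
Transmission delays (L/R per hop): 2, 1.15044 ms; sum = 3.15044 ms.
Propagation delays (d/s per hop): 2.76667, 5.53333 ms; sum = 8.3 ms.
End-to-end = 11.45 ms.

11.45 ms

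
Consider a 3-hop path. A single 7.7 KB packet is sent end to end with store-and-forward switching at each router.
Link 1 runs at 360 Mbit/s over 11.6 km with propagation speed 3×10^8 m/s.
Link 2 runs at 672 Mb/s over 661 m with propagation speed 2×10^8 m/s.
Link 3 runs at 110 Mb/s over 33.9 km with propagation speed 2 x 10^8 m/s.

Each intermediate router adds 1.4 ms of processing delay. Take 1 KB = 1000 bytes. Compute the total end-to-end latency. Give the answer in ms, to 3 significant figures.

3.83 ms

L = 61600 bits.
Transmission delays (L/R per hop): 0.171111, 0.0916667, 0.56 ms; sum = 0.822778 ms.
Propagation delays (d/s per hop): 0.0386667, 0.003305, 0.1695 ms; sum = 0.211472 ms.
Processing at 2 router(s): 2 × 1.4 ms = 2.8 ms.
End-to-end = 3.83 ms.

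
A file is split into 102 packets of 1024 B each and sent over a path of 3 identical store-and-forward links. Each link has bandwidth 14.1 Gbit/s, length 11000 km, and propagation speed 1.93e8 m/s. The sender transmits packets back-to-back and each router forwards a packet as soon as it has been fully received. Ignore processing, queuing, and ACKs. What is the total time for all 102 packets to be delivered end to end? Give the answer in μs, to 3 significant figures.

Per-hop transmission t_tx = L/R = 8192/14100000000 = 0.580993 μs.
Per-hop propagation t_prop = 11000000/193000000 = 56994.8 μs.
Pipeline fill: first packet needs 3·t_tx to clear all hops; remaining 101 packets each add one t_tx.
Total = (3+102-1)·t_tx + 3·t_prop = 104·0.580993 + 3·56994.8 = 171000 μs.

171000 μs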